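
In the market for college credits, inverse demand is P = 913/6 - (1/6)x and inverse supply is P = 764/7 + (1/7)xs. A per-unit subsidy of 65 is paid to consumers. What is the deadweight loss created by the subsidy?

Pre-subsidy: 913/6 - (1/6)x = 764/7 + (1/7)x gives x* = 139 and P* = 129.
With the rebate, buyers effectively pay Pb = Ps − 65, where Ps is the price sellers receive.
On the curves, Pb = 913/6 - (1/6)x and Ps = 764/7 + (1/7)x; the wedge Ps − Pb = 65 gives 764/7 + (1/7)x − (913/6 - (1/6)x) = 65, so x' = 349.
Then Pb = 913/6 − (1/6)·349 = 94 and Ps = 764/7 + (1/7)·349 = 159.
The subsidy expands output by 349 − 139 = 210 past the efficient level; on those units the gap between marginal cost and willingness to pay runs from 0 up to 65.
DWL = ½ × 65 × 210 = 6825.

Deadweight loss = 6825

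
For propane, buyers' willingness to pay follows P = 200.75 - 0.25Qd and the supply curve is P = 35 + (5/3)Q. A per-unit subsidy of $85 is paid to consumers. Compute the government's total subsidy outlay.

Government cost = 255765/23

Pre-subsidy: 200.75 - 0.25Q = 35 + (5/3)Q gives Q* = 1989/23 and P* = 4120/23.
With the rebate, buyers effectively pay Pb = Ps − 85, where Ps is the price sellers receive.
On the curves, Pb = 200.75 - 0.25Q and Ps = 35 + (5/3)Q; the wedge Ps − Pb = 85 gives 35 + (5/3)Q − (200.75 - 0.25Q) = 85, so Q' = 3009/23.
Then Pb = 200.75 − 0.25·(3009/23) = 3865/23 and Ps = 35 + (5/3)·(3009/23) = 5820/23.
Government outlay = subsidy × quantity = 85 × 3009/23 = 255765/23.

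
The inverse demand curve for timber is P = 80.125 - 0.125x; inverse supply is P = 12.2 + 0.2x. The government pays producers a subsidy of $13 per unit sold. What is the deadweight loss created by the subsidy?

Deadweight loss = $260

Pre-subsidy: 80.125 - 0.125x = 12.2 + 0.2x gives x* = 209 and P* = 54.
With the subsidy, sellers receive Ps = Pb + 13 for each unit, where Pb is the price buyers pay.
On the curves, Pb = 80.125 - 0.125x and Ps = 12.2 + 0.2x; the wedge Ps − Pb = 13 gives 12.2 + 0.2x − (80.125 - 0.125x) = 13, so x' = 249.
Then Pb = 80.125 − 0.125·249 = 49 and Ps = 12.2 + 0.2·249 = 62.
The subsidy expands output by 249 − 209 = 40 past the efficient level; on those units the gap between marginal cost and willingness to pay runs from 0 up to 13.
DWL = ½ × 13 × 40 = 260.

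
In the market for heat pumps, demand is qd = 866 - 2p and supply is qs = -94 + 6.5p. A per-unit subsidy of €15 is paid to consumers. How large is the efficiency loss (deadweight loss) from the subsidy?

Deadweight loss = 2925/17

Pre-subsidy: 866 - 2p = -94 + 6.5p gives p* = 1920/17, q* = 10882/17.
With the rebate, buyers effectively pay pb = ps − 15, where ps is the price sellers receive.
Demand in terms of ps becomes qd = 866 − 2(ps − 15) = 896 - 2ps. Setting this equal to supply: 896 - 2ps = -94 + 6.5ps, so ps = 1980/17.
Buyers pay pb = 1980/17 − 15 = 1725/17; q' = -94 + 6.5·(1980/17) = 11272/17.
The subsidy expands output by 11272/17 − 10882/17 = 390/17 past the efficient level; on those units the gap between marginal cost and willingness to pay runs from 0 up to 15.
DWL = ½ × 15 × 390/17 = 2925/17.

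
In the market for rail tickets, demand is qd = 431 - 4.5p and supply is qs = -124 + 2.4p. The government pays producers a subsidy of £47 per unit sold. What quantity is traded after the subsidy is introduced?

q' = 3280/23

Pre-subsidy: 431 - 4.5p = -124 + 2.4p gives p* = 1850/23, q* = 1588/23.
With the subsidy, sellers receive ps = pb + 47 for each unit, where pb is the price buyers pay.
Supply in terms of pb becomes qs = -124 + 2.4(pb + 47) = -11.2 + 2.4pb. Setting this equal to demand: 431 - 4.5pb = -11.2 + 2.4pb, so pb = 1474/23.
Sellers receive ps = 1474/23 + 47 = 2555/23; q' = 431 − 4.5·(1474/23) = 3280/23.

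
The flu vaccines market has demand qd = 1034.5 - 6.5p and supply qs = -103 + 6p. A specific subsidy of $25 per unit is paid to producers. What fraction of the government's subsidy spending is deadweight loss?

Pre-subsidy: 1034.5 - 6.5p = -103 + 6p gives p* = 91, q* = 443.
With the subsidy, sellers receive ps = pb + 25 for each unit, where pb is the price buyers pay.
Supply in terms of pb becomes qs = -103 + 6(pb + 25) = 47 + 6pb. Setting this equal to demand: 1034.5 - 6.5pb = 47 + 6pb, so pb = 79.
Sellers receive ps = 79 + 25 = 104; q' = 1034.5 − 6.5·79 = 521.
ΔCS = ½(443 + 521)(91 − 79) = 5784; ΔPS = ½(443 + 521)(104 − 91) = 6266.
Government spending = 25 × 521 = 13025.
DWL = ½ × 25 × (521 − 443) = 975; fraction = 975 / 13025 = 39/521.

DWL / government spending = 39/521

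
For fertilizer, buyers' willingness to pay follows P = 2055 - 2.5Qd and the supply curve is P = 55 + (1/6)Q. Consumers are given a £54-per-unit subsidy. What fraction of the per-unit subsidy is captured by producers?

Producer share = 0.0625

Pre-subsidy: 2055 - 2.5Q = 55 + (1/6)Q gives Q* = 750 and P* = 180.
With the rebate, buyers effectively pay Pb = Ps − 54, where Ps is the price sellers receive.
On the curves, Pb = 2055 - 2.5Q and Ps = 55 + (1/6)Q; the wedge Ps − Pb = 54 gives 55 + (1/6)Q − (2055 - 2.5Q) = 54, so Q' = 770.25.
Then Pb = 2055 − 2.5·770.25 = 129.375 and Ps = 55 + (1/6)·770.25 = 183.375.
Buyers' price falls by P* − Pb = 180 − 129.375 = 50.625; sellers' price rises by Ps − P* = 183.375 − 180 = 3.375.
So producers capture 3.375/54 = 0.0625 of each unit of subsidy.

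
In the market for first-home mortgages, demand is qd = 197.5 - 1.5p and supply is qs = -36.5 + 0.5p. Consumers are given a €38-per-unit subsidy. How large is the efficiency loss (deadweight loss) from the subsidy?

Pre-subsidy: 197.5 - 1.5p = -36.5 + 0.5p gives p* = 117, q* = 22.
With the rebate, buyers effectively pay pb = ps − 38, where ps is the price sellers receive.
Demand in terms of ps becomes qd = 197.5 − 1.5(ps − 38) = 254.5 - 1.5ps. Setting this equal to supply: 254.5 - 1.5ps = -36.5 + 0.5ps, so ps = 145.5.
Buyers pay pb = 145.5 − 38 = 107.5; q' = -36.5 + 0.5·145.5 = 36.25.
The subsidy expands output by 36.25 − 22 = 14.25 past the efficient level; on those units the gap between marginal cost and willingness to pay runs from 0 up to 38.
DWL = ½ × 38 × 14.25 = 270.75.

Deadweight loss = €270.75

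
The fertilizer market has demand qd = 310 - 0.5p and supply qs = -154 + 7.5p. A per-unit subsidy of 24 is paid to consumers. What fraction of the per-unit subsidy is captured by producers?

Producer share = 0.0625

Pre-subsidy: 310 - 0.5p = -154 + 7.5p gives p* = 58, q* = 281.
With the rebate, buyers effectively pay pb = ps − 24, where ps is the price sellers receive.
Demand in terms of ps becomes qd = 310 − 0.5(ps − 24) = 322 - 0.5ps. Setting this equal to supply: 322 - 0.5ps = -154 + 7.5ps, so ps = 59.5.
Buyers pay pb = 59.5 − 24 = 35.5; q' = -154 + 7.5·59.5 = 292.25.
Buyers' price falls by p* − pb = 58 − 35.5 = 22.5; sellers' price rises by ps − p* = 59.5 − 58 = 1.5.
So producers capture 1.5/24 = 0.0625 of each unit of subsidy.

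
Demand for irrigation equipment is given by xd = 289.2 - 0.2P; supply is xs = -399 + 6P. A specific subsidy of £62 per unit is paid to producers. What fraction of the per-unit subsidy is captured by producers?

Pre-subsidy: 289.2 - 0.2P = -399 + 6P gives P* = 111, x* = 267.
With the subsidy, sellers receive Ps = Pb + 62 for each unit, where Pb is the price buyers pay.
Supply in terms of Pb becomes xs = -399 + 6(Pb + 62) = -27 + 6Pb. Setting this equal to demand: 289.2 - 0.2Pb = -27 + 6Pb, so Pb = 51.
Sellers receive Ps = 51 + 62 = 113; x' = 289.2 − 0.2·51 = 279.
Buyers' price falls by P* − Pb = 111 − 51 = 60; sellers' price rises by Ps − P* = 113 − 111 = 2.
So producers capture 2/62 = 1/31 of each unit of subsidy.

Producer share = 1/31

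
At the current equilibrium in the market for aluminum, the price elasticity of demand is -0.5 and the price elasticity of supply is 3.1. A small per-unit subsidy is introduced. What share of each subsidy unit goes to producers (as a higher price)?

Producer share = 5/36

For a small subsidy around the equilibrium, the benefit split depends on the relative slopes, which at a point are proportional to the elasticities.
Buyer share = εs/(εs + |εd|) = 3.1/(3.1 + 0.5) = 31/36; seller share = |εd|/(εs + |εd|) = 5/36.
So producers capture 5/36 of the subsidy.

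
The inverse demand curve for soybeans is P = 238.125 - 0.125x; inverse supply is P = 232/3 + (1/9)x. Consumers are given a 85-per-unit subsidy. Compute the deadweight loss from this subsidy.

Deadweight loss = 15300

Pre-subsidy: 238.125 - 0.125x = 232/3 + (1/9)x gives x* = 681 and P* = 153.
With the rebate, buyers effectively pay Pb = Ps − 85, where Ps is the price sellers receive.
On the curves, Pb = 238.125 - 0.125x and Ps = 232/3 + (1/9)x; the wedge Ps − Pb = 85 gives 232/3 + (1/9)x − (238.125 - 0.125x) = 85, so x' = 1041.
Then Pb = 238.125 − 0.125·1041 = 108 and Ps = 232/3 + (1/9)·1041 = 193.
The subsidy expands output by 1041 − 681 = 360 past the efficient level; on those units the gap between marginal cost and willingness to pay runs from 0 up to 85.
DWL = ½ × 85 × 360 = 15300.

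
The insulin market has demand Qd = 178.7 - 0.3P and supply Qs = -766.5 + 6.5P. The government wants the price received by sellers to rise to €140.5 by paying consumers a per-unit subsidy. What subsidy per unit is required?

At a seller price of 140.5, quantity supplied is -766.5 + 6.5·140.5 = 146.75.
Buyers absorb 146.75 only when they pay Pb with 178.7 − 0.3·Pb = 146.75, i.e. Pb = 106.5.
s = Ps − Pb = 140.5 − 106.5 = 34.

Required subsidy s = €34 per unit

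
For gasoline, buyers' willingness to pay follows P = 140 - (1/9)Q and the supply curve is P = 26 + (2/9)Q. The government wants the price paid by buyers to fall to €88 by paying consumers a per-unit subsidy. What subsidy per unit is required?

At a buyer price of 88, quantity demanded is 1260 − 9·88 = 468.
Sellers supply 468 only when they receive Ps = 26 + (2/9)·468 = 130.
s = Ps − Pb = 130 − 88 = 42.

Required subsidy s = €42 per unit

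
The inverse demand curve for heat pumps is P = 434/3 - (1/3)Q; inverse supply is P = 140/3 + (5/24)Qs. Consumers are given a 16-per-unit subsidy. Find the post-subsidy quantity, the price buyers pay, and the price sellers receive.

Q' = 2736/13; buyers pay 2906/39; sellers receive 3530/39

Pre-subsidy: 434/3 - (1/3)Q = 140/3 + (5/24)Q gives Q* = 2352/13 and P* = 3290/39.
With the rebate, buyers effectively pay Pb = Ps − 16, where Ps is the price sellers receive.
On the curves, Pb = 434/3 - (1/3)Q and Ps = 140/3 + (5/24)Q; the wedge Ps − Pb = 16 gives 140/3 + (5/24)Q − (434/3 - (1/3)Q) = 16, so Q' = 2736/13.
Then Pb = 434/3 − (1/3)·(2736/13) = 2906/39 and Ps = 140/3 + (5/24)·(2736/13) = 3530/39.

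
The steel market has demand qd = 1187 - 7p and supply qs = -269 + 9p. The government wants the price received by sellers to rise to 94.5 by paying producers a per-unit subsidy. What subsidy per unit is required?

At a seller price of 94.5, quantity supplied is -269 + 9·94.5 = 581.5.
Buyers absorb 581.5 only when they pay pb with 1187 − 7·pb = 581.5, i.e. pb = 86.5.
s = ps − pb = 94.5 − 86.5 = 8.

Required subsidy s = 8 per unit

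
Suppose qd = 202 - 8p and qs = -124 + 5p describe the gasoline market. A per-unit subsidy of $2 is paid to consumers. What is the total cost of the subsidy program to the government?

Government cost = 196/13

Pre-subsidy: 202 - 8p = -124 + 5p gives p* = 326/13, q* = 18/13.
With the rebate, buyers effectively pay pb = ps − 2, where ps is the price sellers receive.
Demand in terms of ps becomes qd = 202 − 8(ps − 2) = 218 - 8ps. Setting this equal to supply: 218 - 8ps = -124 + 5ps, so ps = 342/13.
Buyers pay pb = 342/13 − 2 = 316/13; q' = -124 + 5·(342/13) = 98/13.
Government outlay = subsidy × quantity = 2 × 98/13 = 196/13.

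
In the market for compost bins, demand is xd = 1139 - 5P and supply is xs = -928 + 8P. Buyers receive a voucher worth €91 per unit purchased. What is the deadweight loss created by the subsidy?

Pre-subsidy: 1139 - 5P = -928 + 8P gives P* = 159, x* = 344.
With the rebate, buyers effectively pay Pb = Ps − 91, where Ps is the price sellers receive.
Demand in terms of Ps becomes xd = 1139 − 5(Ps − 91) = 1594 - 5Ps. Setting this equal to supply: 1594 - 5Ps = -928 + 8Ps, so Ps = 194.
Buyers pay Pb = 194 − 91 = 103; x' = -928 + 8·194 = 624.
The subsidy expands output by 624 − 344 = 280 past the efficient level; on those units the gap between marginal cost and willingness to pay runs from 0 up to 91.
DWL = ½ × 91 × 280 = 12740.

Deadweight loss = €12740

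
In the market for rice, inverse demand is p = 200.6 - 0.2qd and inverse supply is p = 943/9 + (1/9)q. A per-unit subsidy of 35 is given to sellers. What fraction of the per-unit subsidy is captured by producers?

Pre-subsidy: 200.6 - 0.2q = 943/9 + (1/9)q gives q* = 308 and p* = 139.
With the subsidy, sellers receive ps = pb + 35 for each unit, where pb is the price buyers pay.
On the curves, pb = 200.6 - 0.2q and ps = 943/9 + (1/9)q; the wedge ps − pb = 35 gives 943/9 + (1/9)q − (200.6 - 0.2q) = 35, so q' = 420.5.
Then pb = 200.6 − 0.2·420.5 = 116.5 and ps = 943/9 + (1/9)·420.5 = 151.5.
Buyers' price falls by p* − pb = 139 − 116.5 = 22.5; sellers' price rises by ps − p* = 151.5 − 139 = 12.5.
So producers capture 12.5/35 = 5/14 of each unit of subsidy.

Producer share = 5/14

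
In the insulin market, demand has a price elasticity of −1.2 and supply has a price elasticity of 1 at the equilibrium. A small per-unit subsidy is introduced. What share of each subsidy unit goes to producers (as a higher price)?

Producer share = 6/11

For a small subsidy around the equilibrium, the benefit split depends on the relative slopes, which at a point are proportional to the elasticities.
Buyer share = εs/(εs + |εd|) = 1/(1 + 1.2) = 5/11; seller share = |εd|/(εs + |εd|) = 6/11.
So producers capture 6/11 of the subsidy.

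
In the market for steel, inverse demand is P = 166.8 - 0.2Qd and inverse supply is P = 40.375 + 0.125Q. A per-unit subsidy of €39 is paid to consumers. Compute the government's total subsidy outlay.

Government cost = €19851

Pre-subsidy: 166.8 - 0.2Q = 40.375 + 0.125Q gives Q* = 389 and P* = 89.
With the rebate, buyers effectively pay Pb = Ps − 39, where Ps is the price sellers receive.
On the curves, Pb = 166.8 - 0.2Q and Ps = 40.375 + 0.125Q; the wedge Ps − Pb = 39 gives 40.375 + 0.125Q − (166.8 - 0.2Q) = 39, so Q' = 509.
Then Pb = 166.8 − 0.2·509 = 65 and Ps = 40.375 + 0.125·509 = 104.
Government outlay = subsidy × quantity = 39 × 509 = 19851.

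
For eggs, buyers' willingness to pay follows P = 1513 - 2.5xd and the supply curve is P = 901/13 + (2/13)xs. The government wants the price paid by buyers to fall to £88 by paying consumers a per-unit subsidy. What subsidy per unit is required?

At a buyer price of 88, quantity demanded is 605.2 − 0.4·88 = 570.
Sellers supply 570 only when they receive Ps = 901/13 + (2/13)·570 = 157.
s = Ps − Pb = 157 − 88 = 69.

Required subsidy s = £69 per unit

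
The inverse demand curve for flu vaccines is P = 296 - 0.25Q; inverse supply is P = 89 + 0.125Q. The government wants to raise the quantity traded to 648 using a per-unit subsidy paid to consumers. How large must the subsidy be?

At Q = 648, from the demand curve buyers pay Pb = 296 − 0.25·648 = 134; from the supply curve sellers need Ps = 89 + 0.125·648 = 170.
The subsidy must fill the gap: s = Ps − Pb = 170 − 134 = 36.

Required subsidy s = 36 per unit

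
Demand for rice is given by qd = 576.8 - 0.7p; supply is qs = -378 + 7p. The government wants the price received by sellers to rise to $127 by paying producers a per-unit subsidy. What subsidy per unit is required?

Required subsidy s = $33 per unit

At a seller price of 127, quantity supplied is -378 + 7·127 = 511.
Buyers absorb 511 only when they pay pb with 576.8 − 0.7·pb = 511, i.e. pb = 94.
s = ps − pb = 127 − 94 = 33.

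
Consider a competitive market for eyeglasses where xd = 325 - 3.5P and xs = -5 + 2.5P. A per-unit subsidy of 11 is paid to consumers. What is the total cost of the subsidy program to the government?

Pre-subsidy: 325 - 3.5P = -5 + 2.5P gives P* = 55, x* = 132.5.
With the rebate, buyers effectively pay Pb = Ps − 11, where Ps is the price sellers receive.
Demand in terms of Ps becomes xd = 325 − 3.5(Ps − 11) = 363.5 - 3.5Ps. Setting this equal to supply: 363.5 - 3.5Ps = -5 + 2.5Ps, so Ps = 737/12.
Buyers pay Pb = 737/12 − 11 = 605/12; x' = -5 + 2.5·(737/12) = 3565/24.
Government outlay = subsidy × quantity = 11 × 3565/24 = 39215/24.

Government cost = 39215/24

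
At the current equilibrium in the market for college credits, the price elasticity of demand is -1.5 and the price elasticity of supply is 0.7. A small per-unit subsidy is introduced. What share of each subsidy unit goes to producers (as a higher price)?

Producer share = 15/22

For a small subsidy around the equilibrium, the benefit split depends on the relative slopes, which at a point are proportional to the elasticities.
Buyer share = εs/(εs + |εd|) = 0.7/(0.7 + 1.5) = 7/22; seller share = |εd|/(εs + |εd|) = 15/22.
So producers capture 15/22 of the subsidy.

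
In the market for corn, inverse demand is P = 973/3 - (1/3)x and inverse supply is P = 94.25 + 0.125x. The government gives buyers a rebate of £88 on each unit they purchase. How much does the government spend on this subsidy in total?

Pre-subsidy: 973/3 - (1/3)x = 94.25 + 0.125x gives x* = 502 and P* = 157.
With the rebate, buyers effectively pay Pb = Ps − 88, where Ps is the price sellers receive.
On the curves, Pb = 973/3 - (1/3)x and Ps = 94.25 + 0.125x; the wedge Ps − Pb = 88 gives 94.25 + 0.125x − (973/3 - (1/3)x) = 88, so x' = 694.
Then Pb = 973/3 − (1/3)·694 = 93 and Ps = 94.25 + 0.125·694 = 181.
Government outlay = subsidy × quantity = 88 × 694 = 61072.

Government cost = £61072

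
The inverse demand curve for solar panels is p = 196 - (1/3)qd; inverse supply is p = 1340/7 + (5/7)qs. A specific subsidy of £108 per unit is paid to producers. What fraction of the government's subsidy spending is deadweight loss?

DWL / government spending = 189/394

Pre-subsidy: 196 - (1/3)q = 1340/7 + (5/7)q gives q* = 48/11 and p* = 2140/11.
With the subsidy, sellers receive ps = pb + 108 for each unit, where pb is the price buyers pay.
On the curves, pb = 196 - (1/3)q and ps = 1340/7 + (5/7)q; the wedge ps − pb = 108 gives 1340/7 + (5/7)q − (196 - (1/3)q) = 108, so q' = 1182/11.
Then pb = 196 − (1/3)·(1182/11) = 1762/11 and ps = 1340/7 + (5/7)·(1182/11) = 2950/11.
ΔCS = ½(48/11 + 1182/11)(2140/11 − 1762/11) = 232470/121; ΔPS = ½(48/11 + 1182/11)(2950/11 − 2140/11) = 498150/121.
Government spending = 108 × 1182/11 = 127656/11.
DWL = ½ × 108 × (1182/11 − 48/11) = 61236/11; fraction = (61236/11) / (127656/11) = 189/394.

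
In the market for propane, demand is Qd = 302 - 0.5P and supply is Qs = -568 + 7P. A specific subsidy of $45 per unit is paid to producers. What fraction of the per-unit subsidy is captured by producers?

Producer share = 1/15

Pre-subsidy: 302 - 0.5P = -568 + 7P gives P* = 116, Q* = 244.
With the subsidy, sellers receive Ps = Pb + 45 for each unit, where Pb is the price buyers pay.
Supply in terms of Pb becomes Qs = -568 + 7(Pb + 45) = -253 + 7Pb. Setting this equal to demand: 302 - 0.5Pb = -253 + 7Pb, so Pb = 74.
Sellers receive Ps = 74 + 45 = 119; Q' = 302 − 0.5·74 = 265.
Buyers' price falls by P* − Pb = 116 − 74 = 42; sellers' price rises by Ps − P* = 119 − 116 = 3.
So producers capture 3/45 = 1/15 of each unit of subsidy.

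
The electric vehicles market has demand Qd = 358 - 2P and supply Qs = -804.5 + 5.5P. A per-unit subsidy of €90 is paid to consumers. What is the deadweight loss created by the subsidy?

Pre-subsidy: 358 - 2P = -804.5 + 5.5P gives P* = 155, Q* = 48.
With the rebate, buyers effectively pay Pb = Ps − 90, where Ps is the price sellers receive.
Demand in terms of Ps becomes Qd = 358 − 2(Ps − 90) = 538 - 2Ps. Setting this equal to supply: 538 - 2Ps = -804.5 + 5.5Ps, so Ps = 179.
Buyers pay Pb = 179 − 90 = 89; Q' = -804.5 + 5.5·179 = 180.
The subsidy expands output by 180 − 48 = 132 past the efficient level; on those units the gap between marginal cost and willingness to pay runs from 0 up to 90.
DWL = ½ × 90 × 132 = 5940.

Deadweight loss = €5940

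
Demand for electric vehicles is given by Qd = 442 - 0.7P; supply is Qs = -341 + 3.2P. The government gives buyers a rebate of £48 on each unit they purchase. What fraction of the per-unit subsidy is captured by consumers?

Pre-subsidy: 442 - 0.7P = -341 + 3.2P gives P* = 2610/13, Q* = 3919/13.
With the rebate, buyers effectively pay Pb = Ps − 48, where Ps is the price sellers receive.
Demand in terms of Ps becomes Qd = 442 − 0.7(Ps − 48) = 475.6 - 0.7Ps. Setting this equal to supply: 475.6 - 0.7Ps = -341 + 3.2Ps, so Ps = 2722/13.
Buyers pay Pb = 2722/13 − 48 = 2098/13; Q' = -341 + 3.2·(2722/13) = 21387/65.
Buyers' price falls by P* − Pb = 2610/13 − 2098/13 = 512/13; sellers' price rises by Ps − P* = 2722/13 − 2610/13 = 112/13.
So consumers capture (512/13)/48 = 32/39 of each unit of subsidy.

Consumer share = 32/39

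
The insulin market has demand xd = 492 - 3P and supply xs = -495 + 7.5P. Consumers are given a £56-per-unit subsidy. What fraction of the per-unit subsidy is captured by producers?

Pre-subsidy: 492 - 3P = -495 + 7.5P gives P* = 94, x* = 210.
With the rebate, buyers effectively pay Pb = Ps − 56, where Ps is the price sellers receive.
Demand in terms of Ps becomes xd = 492 − 3(Ps − 56) = 660 - 3Ps. Setting this equal to supply: 660 - 3Ps = -495 + 7.5Ps, so Ps = 110.
Buyers pay Pb = 110 − 56 = 54; x' = -495 + 7.5·110 = 330.
Buyers' price falls by P* − Pb = 94 − 54 = 40; sellers' price rises by Ps − P* = 110 − 94 = 16.
So producers capture 16/56 = 2/7 of each unit of subsidy.

Producer share = 2/7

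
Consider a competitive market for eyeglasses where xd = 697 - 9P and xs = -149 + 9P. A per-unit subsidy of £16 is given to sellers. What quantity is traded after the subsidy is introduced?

Pre-subsidy: 697 - 9P = -149 + 9P gives P* = 47, x* = 274.
With the subsidy, sellers receive Ps = Pb + 16 for each unit, where Pb is the price buyers pay.
Supply in terms of Pb becomes xs = -149 + 9(Pb + 16) = -5 + 9Pb. Setting this equal to demand: 697 - 9Pb = -5 + 9Pb, so Pb = 39.
Sellers receive Ps = 39 + 16 = 55; x' = 697 − 9·39 = 346.

x' = 346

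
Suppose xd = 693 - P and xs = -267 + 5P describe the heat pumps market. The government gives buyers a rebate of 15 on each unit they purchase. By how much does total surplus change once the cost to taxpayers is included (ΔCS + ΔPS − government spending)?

Net change in total surplus = -93.75

Pre-subsidy: 693 - P = -267 + 5P gives P* = 160, x* = 533.
With the rebate, buyers effectively pay Pb = Ps − 15, where Ps is the price sellers receive.
Demand in terms of Ps becomes xd = 693 − 1(Ps − 15) = 708 - Ps. Setting this equal to supply: 708 - Ps = -267 + 5Ps, so Ps = 162.5.
Buyers pay Pb = 162.5 − 15 = 147.5; x' = -267 + 5·162.5 = 545.5.
ΔCS = ½(533 + 545.5)(160 − 147.5) = 6740.625; ΔPS = ½(533 + 545.5)(162.5 − 160) = 1348.125.
Government spending = 15 × 545.5 = 8182.5.
Net change = 6740.625 + 1348.125 − 8182.5 = -93.75. The loss equals the DWL triangle ½·15·12.5.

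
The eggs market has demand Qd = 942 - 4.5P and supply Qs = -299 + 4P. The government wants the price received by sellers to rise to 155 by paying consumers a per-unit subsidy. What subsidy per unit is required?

Required subsidy s = 17 per unit

At a seller price of 155, quantity supplied is -299 + 4·155 = 321.
Buyers absorb 321 only when they pay Pb with 942 − 4.5·Pb = 321, i.e. Pb = 138.
s = Ps − Pb = 155 − 138 = 17.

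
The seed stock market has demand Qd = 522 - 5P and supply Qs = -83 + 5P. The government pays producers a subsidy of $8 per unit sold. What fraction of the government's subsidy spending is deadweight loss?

DWL / government spending = 20/479

Pre-subsidy: 522 - 5P = -83 + 5P gives P* = 60.5, Q* = 219.5.
With the subsidy, sellers receive Ps = Pb + 8 for each unit, where Pb is the price buyers pay.
Supply in terms of Pb becomes Qs = -83 + 5(Pb + 8) = -43 + 5Pb. Setting this equal to demand: 522 - 5Pb = -43 + 5Pb, so Pb = 56.5.
Sellers receive Ps = 56.5 + 8 = 64.5; Q' = 522 − 5·56.5 = 239.5.
ΔCS = ½(219.5 + 239.5)(60.5 − 56.5) = 918; ΔPS = ½(219.5 + 239.5)(64.5 − 60.5) = 918.
Government spending = 8 × 239.5 = 1916.
DWL = ½ × 8 × (239.5 − 219.5) = 80; fraction = 80 / 1916 = 20/479.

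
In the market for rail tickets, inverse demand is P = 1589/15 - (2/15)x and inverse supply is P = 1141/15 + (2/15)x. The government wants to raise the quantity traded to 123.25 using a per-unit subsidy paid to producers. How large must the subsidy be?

Required subsidy s = 3 per unit

At x = 123.25, from the demand curve buyers pay Pb = 1589/15 − (2/15)·123.25 = 89.5; from the supply curve sellers need Ps = 1141/15 + (2/15)·123.25 = 92.5.
The subsidy must fill the gap: s = Ps − Pb = 92.5 − 89.5 = 3.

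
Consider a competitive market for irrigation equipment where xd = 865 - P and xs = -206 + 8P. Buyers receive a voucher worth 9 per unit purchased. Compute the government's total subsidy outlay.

Pre-subsidy: 865 - P = -206 + 8P gives P* = 119, x* = 746.
With the rebate, buyers effectively pay Pb = Ps − 9, where Ps is the price sellers receive.
Demand in terms of Ps becomes xd = 865 − 1(Ps − 9) = 874 - Ps. Setting this equal to supply: 874 - Ps = -206 + 8Ps, so Ps = 120.
Buyers pay Pb = 120 − 9 = 111; x' = -206 + 8·120 = 754.
Government outlay = subsidy × quantity = 9 × 754 = 6786.

Government cost = 6786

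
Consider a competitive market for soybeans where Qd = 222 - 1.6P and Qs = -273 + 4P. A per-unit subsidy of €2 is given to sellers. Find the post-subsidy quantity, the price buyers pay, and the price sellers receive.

Pre-subsidy: 222 - 1.6P = -273 + 4P gives P* = 2475/28, Q* = 564/7.
With the subsidy, sellers receive Ps = Pb + 2 for each unit, where Pb is the price buyers pay.
Supply in terms of Pb becomes Qs = -273 + 4(Pb + 2) = -265 + 4Pb. Setting this equal to demand: 222 - 1.6Pb = -265 + 4Pb, so Pb = 2435/28.
Sellers receive Ps = 2435/28 + 2 = 2491/28; Q' = 222 − 1.6·(2435/28) = 580/7.

Q' = 580/7; buyers pay 2435/28; sellers receive 2491/28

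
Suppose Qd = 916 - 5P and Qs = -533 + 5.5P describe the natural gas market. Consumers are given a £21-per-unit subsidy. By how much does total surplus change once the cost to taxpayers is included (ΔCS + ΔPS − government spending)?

Pre-subsidy: 916 - 5P = -533 + 5.5P gives P* = 138, Q* = 226.
With the rebate, buyers effectively pay Pb = Ps − 21, where Ps is the price sellers receive.
Demand in terms of Ps becomes Qd = 916 − 5(Ps − 21) = 1021 - 5Ps. Setting this equal to supply: 1021 - 5Ps = -533 + 5.5Ps, so Ps = 148.
Buyers pay Pb = 148 − 21 = 127; Q' = -533 + 5.5·148 = 281.
ΔCS = ½(226 + 281)(138 − 127) = 2788.5; ΔPS = ½(226 + 281)(148 − 138) = 2535.
Government spending = 21 × 281 = 5901.
Net change = 2788.5 + 2535 − 5901 = -577.5. The loss equals the DWL triangle ½·21·55.

Net change in total surplus = -£577.5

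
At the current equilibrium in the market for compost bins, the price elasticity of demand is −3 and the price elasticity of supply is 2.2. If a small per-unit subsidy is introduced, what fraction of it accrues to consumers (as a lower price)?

For a small subsidy around the equilibrium, the benefit split depends on the relative slopes, which at a point are proportional to the elasticities.
Buyer share = εs/(εs + |εd|) = 2.2/(2.2 + 3) = 11/26; seller share = |εd|/(εs + |εd|) = 15/26.

Consumer share = 11/26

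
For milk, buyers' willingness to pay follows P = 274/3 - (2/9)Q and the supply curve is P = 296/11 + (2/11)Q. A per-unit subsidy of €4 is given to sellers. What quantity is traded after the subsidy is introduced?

Pre-subsidy: 274/3 - (2/9)Q = 296/11 + (2/11)Q gives Q* = 159.45 and P* = 55.9.
With the subsidy, sellers receive Ps = Pb + 4 for each unit, where Pb is the price buyers pay.
On the curves, Pb = 274/3 - (2/9)Q and Ps = 296/11 + (2/11)Q; the wedge Ps − Pb = 4 gives 296/11 + (2/11)Q − (274/3 - (2/9)Q) = 4, so Q' = 169.35.
Then Pb = 274/3 − (2/9)·169.35 = 53.7 and Ps = 296/11 + (2/11)·169.35 = 57.7.

Q' = 169.35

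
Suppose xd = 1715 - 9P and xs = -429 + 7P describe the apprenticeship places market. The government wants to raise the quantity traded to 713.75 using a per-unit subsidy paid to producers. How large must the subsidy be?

Required subsidy s = 52 per unit

At x = 713.75, invert demand for the buyer price: Pb = (1715 − 713.75)/9 = 111.25; invert supply for the seller price: Ps = (713.75 − (-429))/7 = 163.25.
The subsidy must fill the gap: s = Ps − Pb = 163.25 − 111.25 = 52.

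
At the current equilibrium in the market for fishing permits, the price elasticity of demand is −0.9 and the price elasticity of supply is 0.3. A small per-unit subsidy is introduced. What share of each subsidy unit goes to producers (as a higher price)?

For a small subsidy around the equilibrium, the benefit split depends on the relative slopes, which at a point are proportional to the elasticities.
Buyer share = εs/(εs + |εd|) = 0.3/(0.3 + 0.9) = 0.25; seller share = |εd|/(εs + |εd|) = 0.75.
So producers capture 0.75 of the subsidy.

Producer share = 0.75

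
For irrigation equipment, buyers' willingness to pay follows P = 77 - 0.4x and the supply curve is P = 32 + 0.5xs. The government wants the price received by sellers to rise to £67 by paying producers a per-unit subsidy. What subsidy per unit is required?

Required subsidy s = £18 per unit

At a seller price of 67, quantity supplied is -64 + 2·67 = 70.
Buyers absorb 70 only when they pay Pb = 77 − 0.4·70 = 49.
s = Ps − Pb = 67 − 49 = 18.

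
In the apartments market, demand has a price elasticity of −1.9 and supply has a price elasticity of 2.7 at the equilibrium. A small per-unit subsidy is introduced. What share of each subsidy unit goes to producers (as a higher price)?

For a small subsidy around the equilibrium, the benefit split depends on the relative slopes, which at a point are proportional to the elasticities.
Buyer share = εs/(εs + |εd|) = 2.7/(2.7 + 1.9) = 27/46; seller share = |εd|/(εs + |εd|) = 19/46.
So producers capture 19/46 of the subsidy.

Producer share = 19/46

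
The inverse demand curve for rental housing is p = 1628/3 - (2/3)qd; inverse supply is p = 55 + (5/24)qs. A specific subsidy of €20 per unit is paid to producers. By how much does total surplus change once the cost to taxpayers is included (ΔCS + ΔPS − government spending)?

Pre-subsidy: 1628/3 - (2/3)q = 55 + (5/24)q gives q* = 1672/3 and p* = 1540/9.
With the subsidy, sellers receive ps = pb + 20 for each unit, where pb is the price buyers pay.
On the curves, pb = 1628/3 - (2/3)q and ps = 55 + (5/24)q; the wedge ps − pb = 20 gives 55 + (5/24)q − (1628/3 - (2/3)q) = 20, so q' = 12184/21.
Then pb = 1628/3 − (2/3)·(12184/21) = 9820/63 and ps = 55 + (5/24)·(12184/21) = 11080/63.
ΔCS = ½(1672/3 + 12184/21)(1540/9 − 9820/63) = 3822080/441; ΔPS = ½(1672/3 + 12184/21)(11080/63 − 1540/9) = 1194400/441.
Government spending = 20 × 12184/21 = 243680/21.
Net change = 3822080/441 + 1194400/441 − 243680/21 = -1600/7. The loss equals the DWL triangle ½·20·160/7.

Net change in total surplus = -1600/7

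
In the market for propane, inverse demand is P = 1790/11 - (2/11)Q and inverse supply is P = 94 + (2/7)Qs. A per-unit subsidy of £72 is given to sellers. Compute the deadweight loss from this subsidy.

Deadweight loss = £5544

Pre-subsidy: 1790/11 - (2/11)Q = 94 + (2/7)Q gives Q* = 147 and P* = 136.
With the subsidy, sellers receive Ps = Pb + 72 for each unit, where Pb is the price buyers pay.
On the curves, Pb = 1790/11 - (2/11)Q and Ps = 94 + (2/7)Q; the wedge Ps − Pb = 72 gives 94 + (2/7)Q − (1790/11 - (2/11)Q) = 72, so Q' = 301.
Then Pb = 1790/11 − (2/11)·301 = 108 and Ps = 94 + (2/7)·301 = 180.
The subsidy expands output by 301 − 147 = 154 past the efficient level; on those units the gap between marginal cost and willingness to pay runs from 0 up to 72.
DWL = ½ × 72 × 154 = 5544.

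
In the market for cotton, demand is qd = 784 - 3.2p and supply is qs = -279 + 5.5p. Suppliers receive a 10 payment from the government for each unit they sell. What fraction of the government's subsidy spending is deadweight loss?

Pre-subsidy: 784 - 3.2p = -279 + 5.5p gives p* = 10630/87, q* = 34192/87.
With the subsidy, sellers receive ps = pb + 10 for each unit, where pb is the price buyers pay.
Supply in terms of pb becomes qs = -279 + 5.5(pb + 10) = -224 + 5.5pb. Setting this equal to demand: 784 - 3.2pb = -224 + 5.5pb, so pb = 3360/29.
Sellers receive ps = 3360/29 + 10 = 3650/29; q' = 784 − 3.2·(3360/29) = 11984/29.
ΔCS = ½(34192/87 + 11984/29)(10630/87 − 3360/29) = 19289600/7569; ΔPS = ½(34192/87 + 11984/29)(3650/29 − 10630/87) = 11223040/7569.
Government spending = 10 × 11984/29 = 119840/29.
DWL = ½ × 10 × (11984/29 − 34192/87) = 8800/87; fraction = (8800/87) / (119840/29) = 55/2247.

DWL / government spending = 55/2247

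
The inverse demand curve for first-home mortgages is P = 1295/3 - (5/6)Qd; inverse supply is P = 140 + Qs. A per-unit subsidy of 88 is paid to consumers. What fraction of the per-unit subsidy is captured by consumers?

Consumer share = 5/11

Pre-subsidy: 1295/3 - (5/6)Q = 140 + Q gives Q* = 1750/11 and P* = 3290/11.
With the rebate, buyers effectively pay Pb = Ps − 88, where Ps is the price sellers receive.
On the curves, Pb = 1295/3 - (5/6)Q and Ps = 140 + Q; the wedge Ps − Pb = 88 gives 140 + Q − (1295/3 - (5/6)Q) = 88, so Q' = 2278/11.
Then Pb = 1295/3 − (5/6)·(2278/11) = 2850/11 and Ps = 140 + 1·(2278/11) = 3818/11.
Buyers' price falls by P* − Pb = 3290/11 − 2850/11 = 40; sellers' price rises by Ps − P* = 3818/11 − 3290/11 = 48.
So consumers capture 40/88 = 5/11 of each unit of subsidy.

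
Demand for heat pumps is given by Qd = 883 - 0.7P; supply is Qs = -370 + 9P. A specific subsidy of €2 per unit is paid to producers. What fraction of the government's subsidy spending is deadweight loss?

Pre-subsidy: 883 - 0.7P = -370 + 9P gives P* = 12530/97, Q* = 76880/97.
With the subsidy, sellers receive Ps = Pb + 2 for each unit, where Pb is the price buyers pay.
Supply in terms of Pb becomes Qs = -370 + 9(Pb + 2) = -352 + 9Pb. Setting this equal to demand: 883 - 0.7Pb = -352 + 9Pb, so Pb = 12350/97.
Sellers receive Ps = 12350/97 + 2 = 12544/97; Q' = 883 − 0.7·(12350/97) = 77006/97.
ΔCS = ½(76880/97 + 77006/97)(12530/97 − 12350/97) = 13849740/9409; ΔPS = ½(76880/97 + 77006/97)(12544/97 − 12530/97) = 1077202/9409.
Government spending = 2 × 77006/97 = 154012/97.
DWL = ½ × 2 × (77006/97 − 76880/97) = 126/97; fraction = (126/97) / (154012/97) = 63/77006.

DWL / government spending = 63/77006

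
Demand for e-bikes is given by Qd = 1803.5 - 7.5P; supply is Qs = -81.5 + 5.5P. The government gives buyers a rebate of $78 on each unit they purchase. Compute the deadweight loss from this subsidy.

Pre-subsidy: 1803.5 - 7.5P = -81.5 + 5.5P gives P* = 145, Q* = 716.
With the rebate, buyers effectively pay Pb = Ps − 78, where Ps is the price sellers receive.
Demand in terms of Ps becomes Qd = 1803.5 − 7.5(Ps − 78) = 2388.5 - 7.5Ps. Setting this equal to supply: 2388.5 - 7.5Ps = -81.5 + 5.5Ps, so Ps = 190.
Buyers pay Pb = 190 − 78 = 112; Q' = -81.5 + 5.5·190 = 963.5.
The subsidy expands output by 963.5 − 716 = 247.5 past the efficient level; on those units the gap between marginal cost and willingness to pay runs from 0 up to 78.
DWL = ½ × 78 × 247.5 = 9652.5.

Deadweight loss = $9652.5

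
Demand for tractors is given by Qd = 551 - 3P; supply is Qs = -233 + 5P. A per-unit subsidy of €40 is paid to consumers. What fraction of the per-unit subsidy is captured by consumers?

Pre-subsidy: 551 - 3P = -233 + 5P gives P* = 98, Q* = 257.
With the rebate, buyers effectively pay Pb = Ps − 40, where Ps is the price sellers receive.
Demand in terms of Ps becomes Qd = 551 − 3(Ps − 40) = 671 - 3Ps. Setting this equal to supply: 671 - 3Ps = -233 + 5Ps, so Ps = 113.
Buyers pay Pb = 113 − 40 = 73; Q' = -233 + 5·113 = 332.
Buyers' price falls by P* − Pb = 98 − 73 = 25; sellers' price rises by Ps − P* = 113 − 98 = 15.
So consumers capture 25/40 = 0.625 of each unit of subsidy.

Consumer share = 0.625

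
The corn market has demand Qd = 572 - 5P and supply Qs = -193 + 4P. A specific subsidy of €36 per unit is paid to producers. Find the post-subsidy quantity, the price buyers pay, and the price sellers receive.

Q' = 227; buyers pay €69; sellers receive €105

Pre-subsidy: 572 - 5P = -193 + 4P gives P* = 85, Q* = 147.
With the subsidy, sellers receive Ps = Pb + 36 for each unit, where Pb is the price buyers pay.
Supply in terms of Pb becomes Qs = -193 + 4(Pb + 36) = -49 + 4Pb. Setting this equal to demand: 572 - 5Pb = -49 + 4Pb, so Pb = 69.
Sellers receive Ps = 69 + 36 = 105; Q' = 572 − 5·69 = 227.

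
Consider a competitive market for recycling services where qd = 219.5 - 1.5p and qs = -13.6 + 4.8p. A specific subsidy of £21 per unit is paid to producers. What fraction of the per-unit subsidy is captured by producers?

Pre-subsidy: 219.5 - 1.5p = -13.6 + 4.8p gives p* = 37, q* = 164.
With the subsidy, sellers receive ps = pb + 21 for each unit, where pb is the price buyers pay.
Supply in terms of pb becomes qs = -13.6 + 4.8(pb + 21) = 87.2 + 4.8pb. Setting this equal to demand: 219.5 - 1.5pb = 87.2 + 4.8pb, so pb = 21.
Sellers receive ps = 21 + 21 = 42; q' = 219.5 − 1.5·21 = 188.
Buyers' price falls by p* − pb = 37 − 21 = 16; sellers' price rises by ps − p* = 42 − 37 = 5.
So producers capture 5/21 = 5/21 of each unit of subsidy.

Producer share = 5/21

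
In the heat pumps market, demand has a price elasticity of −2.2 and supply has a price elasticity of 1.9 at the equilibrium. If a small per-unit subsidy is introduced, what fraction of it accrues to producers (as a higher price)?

Producer share = 22/41

For a small subsidy around the equilibrium, the benefit split depends on the relative slopes, which at a point are proportional to the elasticities.
Buyer share = εs/(εs + |εd|) = 1.9/(1.9 + 2.2) = 19/41; seller share = |εd|/(εs + |εd|) = 22/41.
So producers capture 22/41 of the subsidy.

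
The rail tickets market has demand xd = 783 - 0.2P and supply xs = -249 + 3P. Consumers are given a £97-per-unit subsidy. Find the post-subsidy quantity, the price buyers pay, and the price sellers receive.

Pre-subsidy: 783 - 0.2P = -249 + 3P gives P* = 322.5, x* = 718.5.
With the rebate, buyers effectively pay Pb = Ps − 97, where Ps is the price sellers receive.
Demand in terms of Ps becomes xd = 783 − 0.2(Ps − 97) = 802.4 - 0.2Ps. Setting this equal to supply: 802.4 - 0.2Ps = -249 + 3Ps, so Ps = 328.5625.
Buyers pay Pb = 328.5625 − 97 = 231.5625; x' = -249 + 3·328.5625 = 736.6875.

x' = 736.6875; buyers pay £231.5625; sellers receive £328.5625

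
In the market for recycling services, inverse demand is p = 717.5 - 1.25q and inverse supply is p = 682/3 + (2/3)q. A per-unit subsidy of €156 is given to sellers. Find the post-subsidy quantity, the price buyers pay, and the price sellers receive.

Pre-subsidy: 717.5 - 1.25q = 682/3 + (2/3)q gives q* = 5882/23 and p* = 9150/23.
With the subsidy, sellers receive ps = pb + 156 for each unit, where pb is the price buyers pay.
On the curves, pb = 717.5 - 1.25q and ps = 682/3 + (2/3)q; the wedge ps − pb = 156 gives 682/3 + (2/3)q − (717.5 - 1.25q) = 156, so q' = 7754/23.
Then pb = 717.5 − 1.25·(7754/23) = 6810/23 and ps = 682/3 + (2/3)·(7754/23) = 10398/23.

q' = 7754/23; buyers pay 6810/23; sellers receive 10398/23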